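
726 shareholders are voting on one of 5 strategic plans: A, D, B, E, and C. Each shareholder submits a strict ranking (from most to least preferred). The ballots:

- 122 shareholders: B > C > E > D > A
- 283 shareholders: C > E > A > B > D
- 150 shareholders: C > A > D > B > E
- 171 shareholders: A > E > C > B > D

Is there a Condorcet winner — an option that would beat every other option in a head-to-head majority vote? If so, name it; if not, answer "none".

C

C vs A: 555–171 for C.
C vs D: 726–0 for C.
C vs B: 604–122 for C.
C vs E: 555–171 for C.
C beats every other option head-to-head.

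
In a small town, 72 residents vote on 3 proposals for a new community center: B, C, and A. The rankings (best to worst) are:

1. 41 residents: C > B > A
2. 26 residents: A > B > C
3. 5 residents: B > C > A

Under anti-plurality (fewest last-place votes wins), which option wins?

Last-place votes: B 0, C 26, A 46.
B is ranked last by the fewest voters, so B wins.

B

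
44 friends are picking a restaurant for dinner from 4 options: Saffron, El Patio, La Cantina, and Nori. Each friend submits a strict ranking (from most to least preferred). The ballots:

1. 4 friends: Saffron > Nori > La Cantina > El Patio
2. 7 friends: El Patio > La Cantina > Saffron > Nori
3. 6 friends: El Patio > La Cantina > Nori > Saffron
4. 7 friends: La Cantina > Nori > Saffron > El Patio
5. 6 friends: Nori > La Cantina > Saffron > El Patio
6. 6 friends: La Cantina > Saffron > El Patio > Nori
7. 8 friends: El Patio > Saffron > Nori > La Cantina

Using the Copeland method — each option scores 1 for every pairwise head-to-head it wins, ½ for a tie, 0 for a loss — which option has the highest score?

Saffron: beats El Patio and Nori; loses to La Cantina → score 2.
El Patio: beats Nori; loses to Saffron and La Cantina → score 1.
La Cantina: beats Saffron, El Patio, and Nori → score 3.
Nori: loses to Saffron, El Patio, and La Cantina → score 0.
La Cantina has the best pairwise record.

La Cantina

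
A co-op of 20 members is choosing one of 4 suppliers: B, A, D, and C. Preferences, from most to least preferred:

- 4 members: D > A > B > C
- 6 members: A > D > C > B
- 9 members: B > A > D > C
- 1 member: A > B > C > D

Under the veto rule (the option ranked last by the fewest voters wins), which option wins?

Last-place votes: B 6, A 0, D 1, C 13.
A is ranked last by the fewest voters, so A wins.

A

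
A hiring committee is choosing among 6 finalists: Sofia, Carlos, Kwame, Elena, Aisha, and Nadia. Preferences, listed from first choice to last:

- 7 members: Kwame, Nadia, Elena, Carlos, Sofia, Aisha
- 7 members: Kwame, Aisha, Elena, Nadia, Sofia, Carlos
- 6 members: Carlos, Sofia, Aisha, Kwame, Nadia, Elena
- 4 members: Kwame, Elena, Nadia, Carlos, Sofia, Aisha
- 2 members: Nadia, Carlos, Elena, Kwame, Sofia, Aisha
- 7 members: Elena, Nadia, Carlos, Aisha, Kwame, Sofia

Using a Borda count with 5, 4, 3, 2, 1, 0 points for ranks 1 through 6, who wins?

Sofia: 7·1 + 7·1 + 6·4 + 4·1 + 2·1 + 7·0 = 44
Carlos: 7·2 + 7·0 + 6·5 + 4·2 + 2·4 + 7·3 = 81
Kwame: 7·5 + 7·5 + 6·2 + 4·5 + 2·2 + 7·1 = 113
Elena: 7·3 + 7·3 + 6·0 + 4·4 + 2·3 + 7·5 = 99
Aisha: 7·0 + 7·4 + 6·3 + 4·0 + 2·0 + 7·2 = 60
Nadia: 7·4 + 7·2 + 6·1 + 4·3 + 2·5 + 7·4 = 98
Kwame has the highest Borda score (113).

Kwame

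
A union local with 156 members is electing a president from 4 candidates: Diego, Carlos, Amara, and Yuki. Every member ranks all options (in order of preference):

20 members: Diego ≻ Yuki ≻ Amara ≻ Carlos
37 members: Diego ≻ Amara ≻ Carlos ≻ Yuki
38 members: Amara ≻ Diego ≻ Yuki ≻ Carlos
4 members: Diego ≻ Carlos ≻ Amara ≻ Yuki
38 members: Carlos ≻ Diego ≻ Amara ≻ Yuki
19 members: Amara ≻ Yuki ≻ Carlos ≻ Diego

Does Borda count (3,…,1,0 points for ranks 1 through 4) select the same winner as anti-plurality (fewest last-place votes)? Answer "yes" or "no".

no

Borda — scores: Diego 335, Carlos 178, Amara 307, Yuki 116. Winner: Diego.
Anti-plurality — last-place votes: Diego 19, Carlos 58, Amara 0, Yuki 79. Winner: Amara.
The two methods disagree.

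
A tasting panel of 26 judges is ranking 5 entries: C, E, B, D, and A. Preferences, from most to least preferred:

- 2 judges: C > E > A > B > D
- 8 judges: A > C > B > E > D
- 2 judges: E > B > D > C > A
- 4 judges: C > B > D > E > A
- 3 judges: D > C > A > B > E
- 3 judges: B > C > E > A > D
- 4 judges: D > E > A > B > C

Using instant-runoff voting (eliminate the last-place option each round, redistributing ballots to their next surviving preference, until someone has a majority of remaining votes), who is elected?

Round 1: C 6, E 2, B 3, D 7, A 8. Eliminate E.
Round 2: C 6, B 5, D 7, A 8. Eliminate B.
Round 3: C 9, D 9, A 8. Eliminate A.
Round 4: C 17, D 9. C has a majority.

C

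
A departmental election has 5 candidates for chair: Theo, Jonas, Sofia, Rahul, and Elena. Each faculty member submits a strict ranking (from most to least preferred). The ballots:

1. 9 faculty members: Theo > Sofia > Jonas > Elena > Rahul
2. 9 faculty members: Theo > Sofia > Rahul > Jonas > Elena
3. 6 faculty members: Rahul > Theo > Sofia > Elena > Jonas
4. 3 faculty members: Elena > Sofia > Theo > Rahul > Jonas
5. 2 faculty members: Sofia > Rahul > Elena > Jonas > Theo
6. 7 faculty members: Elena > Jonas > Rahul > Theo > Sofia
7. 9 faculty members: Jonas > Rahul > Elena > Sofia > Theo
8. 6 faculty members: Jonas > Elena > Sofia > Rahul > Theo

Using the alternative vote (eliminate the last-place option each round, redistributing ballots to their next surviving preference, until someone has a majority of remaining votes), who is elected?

Theo

Round 1: Theo 18, Jonas 15, Sofia 2, Rahul 6, Elena 10. Eliminate Sofia.
Round 2: Theo 18, Jonas 15, Rahul 8, Elena 10. Eliminate Rahul.
Round 3: Theo 24, Jonas 15, Elena 12. Eliminate Elena.
Round 4: Theo 27, Jonas 24. Theo has a majority.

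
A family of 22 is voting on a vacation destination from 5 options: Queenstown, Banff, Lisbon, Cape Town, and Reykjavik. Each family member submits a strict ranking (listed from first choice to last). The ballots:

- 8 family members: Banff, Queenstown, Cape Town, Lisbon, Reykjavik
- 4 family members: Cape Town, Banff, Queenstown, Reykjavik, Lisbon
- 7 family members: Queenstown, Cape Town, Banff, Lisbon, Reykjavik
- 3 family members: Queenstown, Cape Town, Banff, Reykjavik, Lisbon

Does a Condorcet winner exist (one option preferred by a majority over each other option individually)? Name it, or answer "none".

Checking pairwise contests:
Banff beats Queenstown 12–10.
Cape Town beats Banff 14–8.
Queenstown beats Lisbon 22–0.
Queenstown beats Cape Town 18–4.
Queenstown beats Reykjavik 22–0.
Every option loses at least one head-to-head, so there is no Condorcet winner.

none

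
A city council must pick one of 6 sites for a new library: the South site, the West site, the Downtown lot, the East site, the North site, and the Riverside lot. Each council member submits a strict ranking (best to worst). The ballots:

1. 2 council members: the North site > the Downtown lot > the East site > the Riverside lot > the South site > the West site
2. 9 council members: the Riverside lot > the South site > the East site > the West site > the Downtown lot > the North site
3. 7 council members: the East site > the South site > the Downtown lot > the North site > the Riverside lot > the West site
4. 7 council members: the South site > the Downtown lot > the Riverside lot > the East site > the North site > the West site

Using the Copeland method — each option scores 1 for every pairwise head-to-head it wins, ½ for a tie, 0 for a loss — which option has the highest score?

the South site

the South site: beats the West site, the Downtown lot, the East site, the North site, and the Riverside lot → score 5.
the West site: loses to the South site, the Downtown lot, the East site, the North site, and the Riverside lot → score 0.
the Downtown lot: beats the West site, the North site, and the Riverside lot; loses to the South site and the East site → score 3.
the East site: beats the West site, the Downtown lot, and the North site; loses to the South site and the Riverside lot → score 3.
the North site: beats the West site; loses to the South site, the Downtown lot, the East site, and the Riverside lot → score 1.
the Riverside lot: beats the West site, the East site, and the North site; loses to the South site and the Downtown lot → score 3.
the South site has the best pairwise record.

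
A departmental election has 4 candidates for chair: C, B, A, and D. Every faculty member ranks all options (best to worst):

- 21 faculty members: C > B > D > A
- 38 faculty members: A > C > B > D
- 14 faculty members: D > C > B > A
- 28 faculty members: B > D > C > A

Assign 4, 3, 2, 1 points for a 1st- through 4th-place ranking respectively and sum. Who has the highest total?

C: 21·4 + 38·3 + 14·3 + 28·2 = 296
B: 21·3 + 38·2 + 14·2 + 28·4 = 279
A: 21·1 + 38·4 + 14·1 + 28·1 = 215
D: 21·2 + 38·1 + 14·4 + 28·3 = 220
C has the highest Borda score (296).

C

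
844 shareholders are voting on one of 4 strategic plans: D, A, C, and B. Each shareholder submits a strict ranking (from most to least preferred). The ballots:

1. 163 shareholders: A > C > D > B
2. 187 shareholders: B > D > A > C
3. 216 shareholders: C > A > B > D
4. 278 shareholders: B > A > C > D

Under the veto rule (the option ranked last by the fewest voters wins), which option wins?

Last-place votes: D 494, A 0, C 187, B 163.
A is ranked last by the fewest voters, so A wins.

A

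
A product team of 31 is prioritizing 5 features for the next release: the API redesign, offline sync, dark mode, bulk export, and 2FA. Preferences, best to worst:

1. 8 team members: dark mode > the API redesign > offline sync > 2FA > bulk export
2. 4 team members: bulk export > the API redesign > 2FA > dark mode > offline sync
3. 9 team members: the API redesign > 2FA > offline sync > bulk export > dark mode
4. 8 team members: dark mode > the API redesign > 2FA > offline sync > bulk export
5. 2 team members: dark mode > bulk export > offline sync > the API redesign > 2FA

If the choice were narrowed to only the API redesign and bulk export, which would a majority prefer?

the API redesign

Voters preferring the API redesign to bulk export: 25; preferring bulk export to the API redesign: 6.
the API redesign wins the head-to-head.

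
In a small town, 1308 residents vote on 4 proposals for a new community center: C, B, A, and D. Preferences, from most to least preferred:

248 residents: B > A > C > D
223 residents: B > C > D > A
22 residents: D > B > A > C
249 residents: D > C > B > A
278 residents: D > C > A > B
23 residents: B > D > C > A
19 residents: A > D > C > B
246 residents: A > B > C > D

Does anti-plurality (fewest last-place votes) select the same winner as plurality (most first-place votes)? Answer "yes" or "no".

Anti-plurality — last-place votes: C 22, B 297, A 495, D 494. Winner: C.
Plurality — first-place votes: C 0, B 494, A 265, D 549. Winner: D.
The two methods disagree.

no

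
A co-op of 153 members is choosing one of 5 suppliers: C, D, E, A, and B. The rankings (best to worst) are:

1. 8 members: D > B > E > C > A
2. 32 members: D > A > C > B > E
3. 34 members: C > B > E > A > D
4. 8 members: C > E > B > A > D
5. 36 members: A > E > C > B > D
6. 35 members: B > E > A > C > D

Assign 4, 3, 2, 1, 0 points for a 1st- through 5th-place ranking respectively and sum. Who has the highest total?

A

C: 8·1 + 32·2 + 34·4 + 8·4 + 36·2 + 35·1 = 347
D: 8·4 + 32·4 + 34·0 + 8·0 + 36·0 + 35·0 = 160
E: 8·2 + 32·0 + 34·2 + 8·3 + 36·3 + 35·3 = 321
A: 8·0 + 32·3 + 34·1 + 8·1 + 36·4 + 35·2 = 352
B: 8·3 + 32·1 + 34·3 + 8·2 + 36·1 + 35·4 = 350
A has the highest Borda score (352).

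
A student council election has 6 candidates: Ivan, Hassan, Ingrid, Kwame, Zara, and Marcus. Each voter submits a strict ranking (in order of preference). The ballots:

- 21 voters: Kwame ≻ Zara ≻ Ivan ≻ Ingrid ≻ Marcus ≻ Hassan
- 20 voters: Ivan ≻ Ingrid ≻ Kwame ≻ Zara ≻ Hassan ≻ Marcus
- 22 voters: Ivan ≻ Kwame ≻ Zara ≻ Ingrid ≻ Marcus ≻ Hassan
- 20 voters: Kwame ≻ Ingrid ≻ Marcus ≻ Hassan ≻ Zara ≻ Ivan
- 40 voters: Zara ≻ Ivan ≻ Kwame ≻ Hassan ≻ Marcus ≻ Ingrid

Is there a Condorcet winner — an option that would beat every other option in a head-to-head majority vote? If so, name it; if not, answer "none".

Checking pairwise contests:
Zara beats Ivan 81–42.
Ivan beats Hassan 103–20.
Ivan beats Ingrid 103–20.
Ivan beats Kwame 82–41.
Kwame beats Zara 83–40.
Ivan beats Marcus 103–20.
Every option loses at least one head-to-head, so there is no Condorcet winner.

none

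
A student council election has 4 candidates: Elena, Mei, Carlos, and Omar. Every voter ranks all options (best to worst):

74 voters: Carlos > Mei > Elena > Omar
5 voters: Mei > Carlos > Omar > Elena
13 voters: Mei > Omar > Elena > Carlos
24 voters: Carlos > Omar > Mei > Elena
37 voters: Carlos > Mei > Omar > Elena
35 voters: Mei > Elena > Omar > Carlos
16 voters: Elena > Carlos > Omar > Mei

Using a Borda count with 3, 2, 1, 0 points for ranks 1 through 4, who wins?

Carlos

Elena: 74·1 + 5·0 + 13·1 + 24·0 + 37·0 + 35·2 + 16·3 = 205
Mei: 74·2 + 5·3 + 13·3 + 24·1 + 37·2 + 35·3 + 16·0 = 405
Carlos: 74·3 + 5·2 + 13·0 + 24·3 + 37·3 + 35·0 + 16·2 = 447
Omar: 74·0 + 5·1 + 13·2 + 24·2 + 37·1 + 35·1 + 16·1 = 167
Carlos has the highest Borda score (447).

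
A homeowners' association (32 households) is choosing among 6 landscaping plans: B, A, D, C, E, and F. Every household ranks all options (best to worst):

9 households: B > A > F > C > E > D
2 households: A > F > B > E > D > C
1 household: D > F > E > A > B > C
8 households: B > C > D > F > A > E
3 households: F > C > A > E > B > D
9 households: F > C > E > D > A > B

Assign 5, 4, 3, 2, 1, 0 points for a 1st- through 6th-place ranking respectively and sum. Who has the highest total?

F

B: 9·5 + 2·3 + 1·1 + 8·5 + 3·1 + 9·0 = 95
A: 9·4 + 2·5 + 1·2 + 8·1 + 3·3 + 9·1 = 74
D: 9·0 + 2·1 + 1·5 + 8·3 + 3·0 + 9·2 = 49
C: 9·2 + 2·0 + 1·0 + 8·4 + 3·4 + 9·4 = 98
E: 9·1 + 2·2 + 1·3 + 8·0 + 3·2 + 9·3 = 49
F: 9·3 + 2·4 + 1·4 + 8·2 + 3·5 + 9·5 = 115
F has the highest Borda score (115).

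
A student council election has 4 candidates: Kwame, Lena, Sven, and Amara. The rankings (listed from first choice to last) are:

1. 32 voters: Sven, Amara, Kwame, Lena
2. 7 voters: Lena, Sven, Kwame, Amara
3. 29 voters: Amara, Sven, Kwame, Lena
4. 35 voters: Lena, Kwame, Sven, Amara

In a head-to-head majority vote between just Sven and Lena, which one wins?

Voters preferring Sven to Lena: 61; preferring Lena to Sven: 42.
Sven wins the head-to-head.

Sven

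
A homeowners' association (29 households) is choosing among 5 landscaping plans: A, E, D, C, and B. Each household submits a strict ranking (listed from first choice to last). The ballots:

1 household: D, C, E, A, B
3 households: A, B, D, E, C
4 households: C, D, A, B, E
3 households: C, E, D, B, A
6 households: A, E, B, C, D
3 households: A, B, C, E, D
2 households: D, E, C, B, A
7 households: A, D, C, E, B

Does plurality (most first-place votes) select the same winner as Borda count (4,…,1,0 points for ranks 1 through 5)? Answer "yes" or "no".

Plurality — first-place votes: A 19, E 0, D 3, C 7, B 0. Winner: A.
Borda — scores: A 85, E 48, D 57, C 61, B 39. Winner: A.
The two methods agree.

yes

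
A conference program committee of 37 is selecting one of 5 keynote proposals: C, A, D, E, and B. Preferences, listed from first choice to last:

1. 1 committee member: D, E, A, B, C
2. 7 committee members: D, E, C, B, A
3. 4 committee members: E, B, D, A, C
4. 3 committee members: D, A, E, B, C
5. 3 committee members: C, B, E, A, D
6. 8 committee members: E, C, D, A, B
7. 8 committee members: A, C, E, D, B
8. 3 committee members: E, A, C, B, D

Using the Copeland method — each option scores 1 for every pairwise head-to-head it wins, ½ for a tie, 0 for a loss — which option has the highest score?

E

C: beats D and B; loses to A and E → score 2.
A: beats C and B; loses to D and E → score 2.
D: beats A and B; loses to C and E → score 2.
E: beats C, A, D, and B → score 4.
B: loses to C, A, D, and E → score 0.
E has the best pairwise record.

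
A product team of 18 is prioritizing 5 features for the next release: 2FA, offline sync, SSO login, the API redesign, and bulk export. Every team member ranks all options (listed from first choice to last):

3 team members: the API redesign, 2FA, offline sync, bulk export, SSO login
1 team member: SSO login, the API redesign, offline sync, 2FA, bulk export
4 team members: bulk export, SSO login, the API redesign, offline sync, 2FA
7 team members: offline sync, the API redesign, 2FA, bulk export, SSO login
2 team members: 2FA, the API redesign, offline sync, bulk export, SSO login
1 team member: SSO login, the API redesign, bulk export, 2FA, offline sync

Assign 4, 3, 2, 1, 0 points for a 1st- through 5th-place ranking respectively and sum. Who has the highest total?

the API redesign

2FA: 3·3 + 1·1 + 4·0 + 7·2 + 2·4 + 1·1 = 33
offline sync: 3·2 + 1·2 + 4·1 + 7·4 + 2·2 + 1·0 = 44
SSO login: 3·0 + 1·4 + 4·3 + 7·0 + 2·0 + 1·4 = 20
the API redesign: 3·4 + 1·3 + 4·2 + 7·3 + 2·3 + 1·3 = 53
bulk export: 3·1 + 1·0 + 4·4 + 7·1 + 2·1 + 1·2 = 30
the API redesign has the highest Borda score (53).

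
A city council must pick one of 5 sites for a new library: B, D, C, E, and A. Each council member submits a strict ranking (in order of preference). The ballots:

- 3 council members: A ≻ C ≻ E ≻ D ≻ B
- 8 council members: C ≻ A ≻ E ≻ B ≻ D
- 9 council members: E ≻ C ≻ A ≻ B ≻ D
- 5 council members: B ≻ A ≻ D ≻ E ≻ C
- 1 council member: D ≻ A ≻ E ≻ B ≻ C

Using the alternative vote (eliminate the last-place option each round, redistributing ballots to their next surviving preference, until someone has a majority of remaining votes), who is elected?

Round 1: B 5, D 1, C 8, E 9, A 3. Eliminate D.
Round 2: B 5, C 8, E 9, A 4. Eliminate A.
Round 3: B 5, C 11, E 10. Eliminate B.
Round 4: C 11, E 15. E has a majority.

E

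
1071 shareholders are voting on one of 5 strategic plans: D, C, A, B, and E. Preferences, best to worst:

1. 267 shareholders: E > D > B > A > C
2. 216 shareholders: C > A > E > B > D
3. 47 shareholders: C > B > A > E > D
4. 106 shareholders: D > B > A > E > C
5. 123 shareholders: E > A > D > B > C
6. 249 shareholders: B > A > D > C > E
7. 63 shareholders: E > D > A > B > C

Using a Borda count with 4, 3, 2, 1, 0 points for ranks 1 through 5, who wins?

D: 267·3 + 216·0 + 47·0 + 106·4 + 123·2 + 249·2 + 63·3 = 2158
C: 267·0 + 216·4 + 47·4 + 106·0 + 123·0 + 249·1 + 63·0 = 1301
A: 267·1 + 216·3 + 47·2 + 106·2 + 123·3 + 249·3 + 63·2 = 2463
B: 267·2 + 216·1 + 47·3 + 106·3 + 123·1 + 249·4 + 63·1 = 2391
E: 267·4 + 216·2 + 47·1 + 106·1 + 123·4 + 249·0 + 63·4 = 2397
A has the highest Borda score (2463).

A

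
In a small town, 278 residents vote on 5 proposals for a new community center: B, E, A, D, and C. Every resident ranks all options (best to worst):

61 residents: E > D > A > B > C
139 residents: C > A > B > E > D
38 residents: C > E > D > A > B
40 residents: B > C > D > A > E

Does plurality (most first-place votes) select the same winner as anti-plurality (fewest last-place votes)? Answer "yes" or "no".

no

Plurality — first-place votes: B 40, E 61, A 0, D 0, C 177. Winner: C.
Anti-plurality — last-place votes: B 38, E 40, A 0, D 139, C 61. Winner: A.
The two methods disagree.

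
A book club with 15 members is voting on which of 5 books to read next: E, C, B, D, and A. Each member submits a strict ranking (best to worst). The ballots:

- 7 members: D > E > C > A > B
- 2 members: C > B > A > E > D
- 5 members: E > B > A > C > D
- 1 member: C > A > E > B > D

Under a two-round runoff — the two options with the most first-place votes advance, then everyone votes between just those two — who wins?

Round 1 first-place votes: E 5, C 3, B 0, D 7, A 0.
D and E advance.
Runoff: D is preferred to E by 7 voters; E by 8.
E wins the runoff.

E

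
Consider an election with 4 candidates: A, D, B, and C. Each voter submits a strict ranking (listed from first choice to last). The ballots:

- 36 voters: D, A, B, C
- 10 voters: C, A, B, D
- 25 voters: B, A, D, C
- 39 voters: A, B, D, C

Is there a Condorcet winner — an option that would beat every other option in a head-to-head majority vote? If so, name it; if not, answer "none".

A

A vs D: 74–36 for A.
A vs B: 85–25 for A.
A vs C: 100–10 for A.
A beats every other option head-to-head.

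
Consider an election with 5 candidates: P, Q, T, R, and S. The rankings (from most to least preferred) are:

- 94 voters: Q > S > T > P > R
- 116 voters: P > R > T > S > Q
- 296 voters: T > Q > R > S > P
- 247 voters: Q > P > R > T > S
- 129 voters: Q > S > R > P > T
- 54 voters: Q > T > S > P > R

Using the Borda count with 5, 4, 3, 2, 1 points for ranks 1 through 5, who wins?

P: 94·2 + 116·5 + 296·1 + 247·4 + 129·2 + 54·2 = 2418
Q: 94·5 + 116·1 + 296·4 + 247·5 + 129·5 + 54·5 = 3920
T: 94·3 + 116·3 + 296·5 + 247·2 + 129·1 + 54·4 = 2949
R: 94·1 + 116·4 + 296·3 + 247·3 + 129·3 + 54·1 = 2628
S: 94·4 + 116·2 + 296·2 + 247·1 + 129·4 + 54·3 = 2125
Q has the highest Borda score (3920).

Q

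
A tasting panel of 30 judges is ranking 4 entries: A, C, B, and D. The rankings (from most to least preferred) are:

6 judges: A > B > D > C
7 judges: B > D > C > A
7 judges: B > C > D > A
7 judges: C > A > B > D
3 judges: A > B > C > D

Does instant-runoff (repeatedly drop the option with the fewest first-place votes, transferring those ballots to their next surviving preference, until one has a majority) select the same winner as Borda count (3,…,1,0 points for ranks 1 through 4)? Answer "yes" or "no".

no

Instant-runoff — R1 A 9, C 7, B 14, D 0 (D out); R2 A 9, C 7, B 14 (C out); R3 A 16, B 14 (A winner). Winner: A.
Borda — scores: A 41, C 45, B 67, D 27. Winner: B.
The two methods disagree.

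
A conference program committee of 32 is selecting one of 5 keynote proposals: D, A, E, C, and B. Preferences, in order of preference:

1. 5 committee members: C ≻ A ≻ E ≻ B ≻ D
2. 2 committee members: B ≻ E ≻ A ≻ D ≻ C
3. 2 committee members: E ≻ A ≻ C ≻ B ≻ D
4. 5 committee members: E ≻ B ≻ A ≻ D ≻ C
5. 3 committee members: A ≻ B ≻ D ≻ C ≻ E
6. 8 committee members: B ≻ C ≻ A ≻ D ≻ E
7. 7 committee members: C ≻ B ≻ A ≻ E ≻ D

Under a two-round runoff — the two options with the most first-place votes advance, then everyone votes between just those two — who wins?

Round 1 first-place votes: D 0, A 3, E 7, C 12, B 10.
C and B advance.
Runoff: C is preferred to B by 14 voters; B by 18.
B wins the runoff.

B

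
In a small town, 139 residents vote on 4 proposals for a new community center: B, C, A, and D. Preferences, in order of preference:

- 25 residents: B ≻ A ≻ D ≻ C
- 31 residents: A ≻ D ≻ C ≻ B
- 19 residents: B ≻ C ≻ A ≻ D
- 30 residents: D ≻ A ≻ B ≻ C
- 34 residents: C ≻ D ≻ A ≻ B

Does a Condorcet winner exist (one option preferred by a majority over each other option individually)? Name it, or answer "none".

A

A vs B: 95–44 for A.
A vs C: 86–53 for A.
A vs D: 75–64 for A.
A beats every other option head-to-head.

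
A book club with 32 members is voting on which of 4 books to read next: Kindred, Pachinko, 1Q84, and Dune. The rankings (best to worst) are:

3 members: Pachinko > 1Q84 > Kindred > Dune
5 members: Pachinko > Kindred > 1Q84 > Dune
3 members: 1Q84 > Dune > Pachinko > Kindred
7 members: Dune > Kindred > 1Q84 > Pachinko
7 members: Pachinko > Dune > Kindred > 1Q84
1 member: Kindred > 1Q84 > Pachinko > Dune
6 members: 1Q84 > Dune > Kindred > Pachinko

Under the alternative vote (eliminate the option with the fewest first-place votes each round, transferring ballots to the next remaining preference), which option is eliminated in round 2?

Dune

Round 1: Kindred 1, Pachinko 15, 1Q84 9, Dune 7. Eliminate Kindred.
Round 2: Pachinko 15, 1Q84 10, Dune 7. Eliminate Dune.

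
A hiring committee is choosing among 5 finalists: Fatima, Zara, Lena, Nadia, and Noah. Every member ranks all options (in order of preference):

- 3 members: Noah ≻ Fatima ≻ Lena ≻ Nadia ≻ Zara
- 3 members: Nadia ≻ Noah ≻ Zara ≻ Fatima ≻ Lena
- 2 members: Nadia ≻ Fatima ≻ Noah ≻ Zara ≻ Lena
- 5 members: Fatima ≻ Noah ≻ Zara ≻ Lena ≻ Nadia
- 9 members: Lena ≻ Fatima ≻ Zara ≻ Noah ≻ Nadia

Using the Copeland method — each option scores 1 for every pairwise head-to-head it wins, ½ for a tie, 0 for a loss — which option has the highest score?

Fatima

Fatima: beats Zara, Lena, Nadia, and Noah → score 4.
Zara: beats Nadia; loses to Fatima, Lena, and Noah → score 1.
Lena: beats Zara and Nadia; loses to Fatima and Noah → score 2.
Nadia: loses to Fatima, Zara, Lena, and Noah → score 0.
Noah: beats Zara, Lena, and Nadia; loses to Fatima → score 3.
Fatima has the best pairwise record.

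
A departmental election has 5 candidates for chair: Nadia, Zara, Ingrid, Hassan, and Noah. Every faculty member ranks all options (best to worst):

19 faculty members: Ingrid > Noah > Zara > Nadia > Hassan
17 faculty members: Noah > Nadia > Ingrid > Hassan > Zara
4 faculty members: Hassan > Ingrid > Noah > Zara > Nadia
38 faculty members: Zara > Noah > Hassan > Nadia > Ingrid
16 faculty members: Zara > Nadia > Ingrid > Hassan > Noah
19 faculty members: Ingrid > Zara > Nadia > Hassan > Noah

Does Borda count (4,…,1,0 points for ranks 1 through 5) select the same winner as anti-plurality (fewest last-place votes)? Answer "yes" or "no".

Borda — scores: Nadia 194, Zara 315, Ingrid 230, Hassan 144, Noah 247. Winner: Zara.
Anti-plurality — last-place votes: Nadia 4, Zara 17, Ingrid 38, Hassan 19, Noah 35. Winner: Nadia.
The two methods disagree.

no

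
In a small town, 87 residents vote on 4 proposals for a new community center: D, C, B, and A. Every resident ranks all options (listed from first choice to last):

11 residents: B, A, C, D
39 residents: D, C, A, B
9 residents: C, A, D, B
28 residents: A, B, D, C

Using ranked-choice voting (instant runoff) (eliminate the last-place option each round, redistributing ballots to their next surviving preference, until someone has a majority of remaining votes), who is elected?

A

Round 1: D 39, C 9, B 11, A 28. Eliminate C.
Round 2: D 39, B 11, A 37. Eliminate B.
Round 3: D 39, A 48. A has a majority.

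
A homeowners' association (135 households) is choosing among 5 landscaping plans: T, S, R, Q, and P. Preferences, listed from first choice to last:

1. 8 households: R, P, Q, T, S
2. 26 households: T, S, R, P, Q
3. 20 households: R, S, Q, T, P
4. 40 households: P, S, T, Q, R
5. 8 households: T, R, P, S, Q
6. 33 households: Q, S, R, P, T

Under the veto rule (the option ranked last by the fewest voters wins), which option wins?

S

Last-place votes: T 33, S 8, R 40, Q 34, P 20.
S is ranked last by the fewest voters, so S wins.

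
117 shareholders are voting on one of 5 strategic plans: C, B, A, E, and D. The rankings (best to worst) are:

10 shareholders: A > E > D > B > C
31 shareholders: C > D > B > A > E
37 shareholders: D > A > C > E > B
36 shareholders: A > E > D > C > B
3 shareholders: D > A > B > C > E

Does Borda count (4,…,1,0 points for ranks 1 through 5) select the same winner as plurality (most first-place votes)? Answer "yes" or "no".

no

Borda — scores: C 237, B 78, A 335, E 175, D 345. Winner: D.
Plurality — first-place votes: C 31, B 0, A 46, E 0, D 40. Winner: A.
The two methods disagree.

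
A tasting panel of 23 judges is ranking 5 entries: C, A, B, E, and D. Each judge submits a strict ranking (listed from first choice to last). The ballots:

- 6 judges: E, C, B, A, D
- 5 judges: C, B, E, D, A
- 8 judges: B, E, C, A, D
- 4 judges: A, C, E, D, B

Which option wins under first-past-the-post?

First-place votes: C 5, A 4, B 8, E 6, D 0.
B has the most first-place votes.

B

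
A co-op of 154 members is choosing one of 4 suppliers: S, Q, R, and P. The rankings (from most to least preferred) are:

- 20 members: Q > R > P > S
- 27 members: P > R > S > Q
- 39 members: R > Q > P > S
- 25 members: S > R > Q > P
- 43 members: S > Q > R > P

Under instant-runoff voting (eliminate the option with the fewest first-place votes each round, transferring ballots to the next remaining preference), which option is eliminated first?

Q

Round 1: S 68, Q 20, R 39, P 27. Eliminate Q.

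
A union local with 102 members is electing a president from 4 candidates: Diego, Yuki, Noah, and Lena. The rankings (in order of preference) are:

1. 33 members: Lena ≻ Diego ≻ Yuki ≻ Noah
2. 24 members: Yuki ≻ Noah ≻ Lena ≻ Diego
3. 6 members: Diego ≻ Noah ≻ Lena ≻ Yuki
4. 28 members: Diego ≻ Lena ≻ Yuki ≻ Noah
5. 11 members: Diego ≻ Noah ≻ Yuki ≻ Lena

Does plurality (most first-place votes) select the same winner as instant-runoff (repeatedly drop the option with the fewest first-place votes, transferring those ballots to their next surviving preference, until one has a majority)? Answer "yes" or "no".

no

Plurality — first-place votes: Diego 45, Yuki 24, Noah 0, Lena 33. Winner: Diego.
Instant-runoff — R1 Diego 45, Yuki 24, Noah 0, Lena 33 (Noah out); R2 Diego 45, Yuki 24, Lena 33 (Yuki out); R3 Diego 45, Lena 57 (Lena winner). Winner: Lena.
The two methods disagree.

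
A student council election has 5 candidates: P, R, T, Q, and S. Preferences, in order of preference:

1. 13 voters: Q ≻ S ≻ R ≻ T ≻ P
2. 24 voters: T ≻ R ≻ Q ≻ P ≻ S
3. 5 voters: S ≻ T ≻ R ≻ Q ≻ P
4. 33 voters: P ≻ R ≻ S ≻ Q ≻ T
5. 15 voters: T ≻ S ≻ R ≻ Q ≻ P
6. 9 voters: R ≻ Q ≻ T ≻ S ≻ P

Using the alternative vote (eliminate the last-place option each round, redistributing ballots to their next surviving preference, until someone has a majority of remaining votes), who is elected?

T

Round 1: P 33, R 9, T 39, Q 13, S 5. Eliminate S.
Round 2: P 33, R 9, T 44, Q 13. Eliminate R.
Round 3: P 33, T 44, Q 22. Eliminate Q.
Round 4: P 33, T 66. T has a majority.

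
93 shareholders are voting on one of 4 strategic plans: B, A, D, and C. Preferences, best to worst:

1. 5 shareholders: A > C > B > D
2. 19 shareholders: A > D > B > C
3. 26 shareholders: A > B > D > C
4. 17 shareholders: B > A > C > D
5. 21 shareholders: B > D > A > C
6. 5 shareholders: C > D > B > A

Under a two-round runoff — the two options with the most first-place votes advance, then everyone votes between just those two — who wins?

A

Round 1 first-place votes: B 38, A 50, D 0, C 5.
A and B advance.
Runoff: A is preferred to B by 50 voters; B by 43.
A wins the runoff.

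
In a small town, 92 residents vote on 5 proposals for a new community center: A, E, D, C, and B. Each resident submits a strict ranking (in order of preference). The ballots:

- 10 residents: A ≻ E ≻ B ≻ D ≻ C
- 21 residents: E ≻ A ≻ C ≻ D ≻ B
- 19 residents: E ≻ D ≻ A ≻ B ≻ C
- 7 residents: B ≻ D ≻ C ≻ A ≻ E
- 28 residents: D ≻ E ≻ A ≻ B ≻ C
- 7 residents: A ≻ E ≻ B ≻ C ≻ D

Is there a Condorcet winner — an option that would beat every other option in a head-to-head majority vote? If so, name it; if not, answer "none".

E vs A: 68–24 for E.
E vs D: 57–35 for E.
E vs C: 85–7 for E.
E vs B: 85–7 for E.
E beats every other option head-to-head.

E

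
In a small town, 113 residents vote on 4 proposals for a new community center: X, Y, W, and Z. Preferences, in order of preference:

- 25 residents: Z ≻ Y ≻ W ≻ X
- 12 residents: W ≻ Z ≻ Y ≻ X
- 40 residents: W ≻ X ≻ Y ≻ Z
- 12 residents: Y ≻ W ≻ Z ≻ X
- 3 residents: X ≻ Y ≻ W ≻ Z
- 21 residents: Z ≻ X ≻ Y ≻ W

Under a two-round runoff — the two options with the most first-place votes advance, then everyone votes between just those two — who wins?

W

Round 1 first-place votes: X 3, Y 12, W 52, Z 46.
W and Z advance.
Runoff: W is preferred to Z by 67 voters; Z by 46.
W wins the runoff.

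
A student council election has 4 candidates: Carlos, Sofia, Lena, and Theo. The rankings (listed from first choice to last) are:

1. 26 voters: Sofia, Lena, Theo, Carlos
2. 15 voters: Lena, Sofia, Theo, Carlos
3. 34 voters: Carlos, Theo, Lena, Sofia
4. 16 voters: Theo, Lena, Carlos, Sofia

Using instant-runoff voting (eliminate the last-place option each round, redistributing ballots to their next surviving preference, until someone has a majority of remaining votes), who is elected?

Carlos

Round 1: Carlos 34, Sofia 26, Lena 15, Theo 16. Eliminate Lena.
Round 2: Carlos 34, Sofia 41, Theo 16. Eliminate Theo.
Round 3: Carlos 50, Sofia 41. Carlos has a majority.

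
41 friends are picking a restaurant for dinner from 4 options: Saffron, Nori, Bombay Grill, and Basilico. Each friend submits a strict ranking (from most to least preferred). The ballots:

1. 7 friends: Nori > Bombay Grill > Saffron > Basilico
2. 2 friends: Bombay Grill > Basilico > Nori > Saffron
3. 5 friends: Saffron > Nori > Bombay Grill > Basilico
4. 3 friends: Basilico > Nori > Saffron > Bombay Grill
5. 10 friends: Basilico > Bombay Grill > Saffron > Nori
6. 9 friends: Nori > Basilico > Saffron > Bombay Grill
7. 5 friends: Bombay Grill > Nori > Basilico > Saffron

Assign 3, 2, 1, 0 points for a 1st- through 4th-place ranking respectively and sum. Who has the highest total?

Nori

Saffron: 7·1 + 2·0 + 5·3 + 3·1 + 10·1 + 9·1 + 5·0 = 44
Nori: 7·3 + 2·1 + 5·2 + 3·2 + 10·0 + 9·3 + 5·2 = 76
Bombay Grill: 7·2 + 2·3 + 5·1 + 3·0 + 10·2 + 9·0 + 5·3 = 60
Basilico: 7·0 + 2·2 + 5·0 + 3·3 + 10·3 + 9·2 + 5·1 = 66
Nori has the highest Borda score (76).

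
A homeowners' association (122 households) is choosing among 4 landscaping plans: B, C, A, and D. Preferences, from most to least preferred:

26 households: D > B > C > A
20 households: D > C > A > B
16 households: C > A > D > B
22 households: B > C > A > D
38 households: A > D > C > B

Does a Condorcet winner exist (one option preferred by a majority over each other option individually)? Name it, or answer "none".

Checking pairwise contests:
C beats B 74–48.
D beats C 84–38.
C beats A 84–38.
A beats D 76–46.
Every option loses at least one head-to-head, so there is no Condorcet winner.

none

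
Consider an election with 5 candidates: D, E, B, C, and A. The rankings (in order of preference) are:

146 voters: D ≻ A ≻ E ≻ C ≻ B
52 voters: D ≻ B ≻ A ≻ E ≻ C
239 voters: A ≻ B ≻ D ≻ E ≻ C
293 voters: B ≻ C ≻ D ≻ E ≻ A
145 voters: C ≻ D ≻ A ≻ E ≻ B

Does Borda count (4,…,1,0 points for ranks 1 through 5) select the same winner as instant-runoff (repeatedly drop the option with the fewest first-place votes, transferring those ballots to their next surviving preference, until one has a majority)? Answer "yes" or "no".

Borda — scores: D 2291, E 1021, B 2045, C 1605, A 1788. Winner: D.
Instant-runoff — R1 D 198, E 0, B 293, C 145, A 239 (E out); R2 D 198, B 293, C 145, A 239 (C out); R3 D 343, B 293, A 239 (A out); R4 D 343, B 532 (B winner). Winner: B.
The two methods disagree.

no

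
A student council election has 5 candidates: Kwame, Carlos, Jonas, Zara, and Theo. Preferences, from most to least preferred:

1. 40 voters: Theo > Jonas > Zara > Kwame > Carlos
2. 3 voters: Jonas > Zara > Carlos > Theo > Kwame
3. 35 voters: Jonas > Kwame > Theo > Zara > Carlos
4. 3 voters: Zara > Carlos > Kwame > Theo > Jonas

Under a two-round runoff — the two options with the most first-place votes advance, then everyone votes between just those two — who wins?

Theo

Round 1 first-place votes: Kwame 0, Carlos 0, Jonas 38, Zara 3, Theo 40.
Theo and Jonas advance.
Runoff: Theo is preferred to Jonas by 43 voters; Jonas by 38.
Theo wins the runoff.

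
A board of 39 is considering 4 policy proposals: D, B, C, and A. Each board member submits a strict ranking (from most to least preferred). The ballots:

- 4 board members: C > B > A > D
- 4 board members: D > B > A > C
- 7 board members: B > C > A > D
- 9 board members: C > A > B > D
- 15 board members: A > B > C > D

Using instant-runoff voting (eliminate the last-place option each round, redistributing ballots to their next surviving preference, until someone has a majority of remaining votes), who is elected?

Round 1: D 4, B 7, C 13, A 15. Eliminate D.
Round 2: B 11, C 13, A 15. Eliminate B.
Round 3: C 20, A 19. C has a majority.

C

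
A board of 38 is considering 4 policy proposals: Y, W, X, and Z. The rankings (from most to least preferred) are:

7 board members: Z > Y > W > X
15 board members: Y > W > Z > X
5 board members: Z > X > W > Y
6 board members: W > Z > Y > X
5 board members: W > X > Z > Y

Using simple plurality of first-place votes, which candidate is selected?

First-place votes: Y 15, W 11, X 0, Z 12.
Y has the most first-place votes.

Y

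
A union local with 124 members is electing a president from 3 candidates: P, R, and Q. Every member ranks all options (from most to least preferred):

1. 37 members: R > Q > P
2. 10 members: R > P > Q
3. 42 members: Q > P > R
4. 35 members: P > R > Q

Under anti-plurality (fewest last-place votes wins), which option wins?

Last-place votes: P 37, R 42, Q 45.
P is ranked last by the fewest voters, so P wins.

P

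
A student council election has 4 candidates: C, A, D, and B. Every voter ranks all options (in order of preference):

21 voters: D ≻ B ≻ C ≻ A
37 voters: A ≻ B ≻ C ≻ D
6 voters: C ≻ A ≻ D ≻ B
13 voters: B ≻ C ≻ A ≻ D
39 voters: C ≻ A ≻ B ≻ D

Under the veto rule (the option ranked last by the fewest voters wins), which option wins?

C

Last-place votes: C 0, A 21, D 89, B 6.
C is ranked last by the fewest voters, so C wins.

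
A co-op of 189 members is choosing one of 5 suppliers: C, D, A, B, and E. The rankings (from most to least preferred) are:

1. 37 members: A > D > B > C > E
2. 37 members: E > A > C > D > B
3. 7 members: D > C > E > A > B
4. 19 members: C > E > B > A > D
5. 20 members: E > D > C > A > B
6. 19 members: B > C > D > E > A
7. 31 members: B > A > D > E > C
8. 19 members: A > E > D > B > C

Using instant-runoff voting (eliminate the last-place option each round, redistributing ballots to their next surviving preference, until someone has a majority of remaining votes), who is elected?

E

Round 1: C 19, D 7, A 56, B 50, E 57. Eliminate D.
Round 2: C 26, A 56, B 50, E 57. Eliminate C.
Round 3: A 56, B 50, E 83. Eliminate B.
Round 4: A 87, E 102. E has a majority.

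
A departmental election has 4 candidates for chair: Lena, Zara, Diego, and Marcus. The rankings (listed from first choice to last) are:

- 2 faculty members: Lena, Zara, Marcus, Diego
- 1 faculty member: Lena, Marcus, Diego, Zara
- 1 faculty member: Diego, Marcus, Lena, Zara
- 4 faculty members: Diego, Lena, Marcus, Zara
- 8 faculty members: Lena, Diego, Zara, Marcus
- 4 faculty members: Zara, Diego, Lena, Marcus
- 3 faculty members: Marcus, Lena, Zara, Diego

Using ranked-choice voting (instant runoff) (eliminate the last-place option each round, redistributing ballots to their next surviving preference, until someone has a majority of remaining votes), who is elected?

Round 1: Lena 11, Zara 4, Diego 5, Marcus 3. Eliminate Marcus.
Round 2: Lena 14, Zara 4, Diego 5. Lena has a majority.

Lena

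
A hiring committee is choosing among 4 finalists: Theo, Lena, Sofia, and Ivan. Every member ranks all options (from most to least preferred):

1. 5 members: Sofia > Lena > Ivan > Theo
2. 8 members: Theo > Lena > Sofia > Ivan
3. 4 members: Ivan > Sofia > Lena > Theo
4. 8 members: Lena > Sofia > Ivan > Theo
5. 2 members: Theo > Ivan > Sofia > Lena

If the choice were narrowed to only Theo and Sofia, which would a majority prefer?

Sofia

Voters preferring Theo to Sofia: 10; preferring Sofia to Theo: 17.
Sofia wins the head-to-head.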